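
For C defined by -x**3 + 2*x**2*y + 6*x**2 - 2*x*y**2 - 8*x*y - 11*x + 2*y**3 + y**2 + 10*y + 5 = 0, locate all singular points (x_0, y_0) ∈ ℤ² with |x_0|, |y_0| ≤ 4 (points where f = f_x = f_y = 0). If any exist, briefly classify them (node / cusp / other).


Singular points: {(3, 1)}; classification: node.

Compute partial derivatives:
  f_x = -3*x**2 + 4*x*y + 12*x - 2*y**2 - 8*y - 11.
  f_y = 2*x**2 - 4*x*y - 8*x + 6*y**2 + 2*y + 10.
Scan x_0 ∈ {−4, ..., 4}. For each x_0, f_y(x_0, y) is a polynomial in y; find its integer roots y ∈ {−4, ..., 4}, then test f_x and f at those candidates.
  x = -4: f_y(-4, y) = 6*y**2 + 18*y + 74; no integer root y with |y| ≤ 4.
  x = -3: f_y(-3, y) = 6*y**2 + 14*y + 52; no integer root y with |y| ≤ 4.
  x = -2: f_y(-2, y) = 6*y**2 + 10*y + 34; no integer root y with |y| ≤ 4.
  x = -1: f_y(-1, y) = 6*y**2 + 6*y + 20; no integer root y with |y| ≤ 4.
  x = 0: f_y(0, y) = 6*y**2 + 2*y + 10; no integer root y with |y| ≤ 4.
  x = 1: f_y(1, y) = 6*y**2 - 2*y + 4; no integer root y with |y| ≤ 4.
  x = 2: f_y(2, y) = 6*y**2 - 6*y + 2; no integer root y with |y| ≤ 4.
  x = 3: f_y(3, y) = 6*y**2 - 10*y + 4; vanishes at y ∈ {1}. (3, 1): f_x = 0, f = 0 — SINGULAR.
  x = 4: f_y(4, y) = 6*y**2 - 14*y + 10; no integer root y with |y| ≤ 4.
Only singular point on the grid: (3, 1).
Classify: substitute x = 3 + u, y = 1 + v and expand: f = -u**3 + 2*u**2*v - u**2 - 2*u*v**2 + 2*v**3 + v**2.
No constant or linear terms (consistent with a singular point). Quadratic part: -u**2 + v**2. Cubic part: -u**3 + 2*u**2*v - 2*u*v**2 + 2*v**3.
The quadratic part v**2 - u**2 = (v − u)(v + u) splits into two distinct linear factors, so there are two distinct tangent lines y − 1 = ±(x − 3) — this is a node (ordinary double point).
Classification: node.


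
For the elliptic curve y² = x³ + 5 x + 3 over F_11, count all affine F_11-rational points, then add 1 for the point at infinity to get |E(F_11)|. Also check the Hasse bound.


Affine points = {(0, 5), (0, 6), (1, 3), (1, 8), (3, 1), (3, 10), (8, 4), (8, 7)}; affine count = 8; |E(F_11)| = 9.

Discriminant check: Δ ∝ 4a³ + 27b² = 4·5³ + 27·3² = 4·125 + 27·9 ≡ 6 (mod 11). Nonzero ⇒ E is nonsingular.
For each x ∈ F_11, compute rhs = x³ + 5·x + 3 mod 11, then count y ∈ F_11 with y² ≡ rhs.
  x = 0: rhs = 3, matching y values: 5, 6 (2 points).
  x = 1: rhs = 9, matching y values: 3, 8 (2 points).
  x = 2: rhs = 10, matching y values: none (0 points).
  x = 3: rhs = 1, matching y values: 1, 10 (2 points).
  x = 4: rhs = 10, matching y values: none (0 points).
  x = 5: rhs = 10, matching y values: none (0 points).
  x = 6: rhs = 7, matching y values: none (0 points).
  x = 7: rhs = 7, matching y values: none (0 points).
  x = 8: rhs = 5, matching y values: 4, 7 (2 points).
  x = 9: rhs = 7, matching y values: none (0 points).
  x = 10: rhs = 8, matching y values: none (0 points).
Total affine count: 8.
Full point count |E(F_11)| = 8 + 1 = 9.
Hasse bound: |9 − (11+1)| = |-3| = 3 ≤ 2√11 ≈ 6.6332 ✓.


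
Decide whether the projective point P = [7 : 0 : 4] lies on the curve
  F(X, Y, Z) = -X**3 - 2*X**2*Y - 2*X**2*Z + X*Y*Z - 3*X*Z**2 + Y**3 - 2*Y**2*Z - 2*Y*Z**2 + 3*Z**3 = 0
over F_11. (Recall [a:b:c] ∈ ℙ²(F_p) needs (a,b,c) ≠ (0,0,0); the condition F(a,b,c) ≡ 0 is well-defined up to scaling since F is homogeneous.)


F(7,0,4) ≡ 1 (mod 11); P is NOT on the curve.

Evaluate F(7, 0, 4) term-by-term (mod 11).
  -X**3 ↦ -1·343·1·1 = -343
  -2*X**2*Y ↦ -2·49·0·1 = 0
  -2*X**2*Z ↦ -2·49·1·4 = -392
  X*Y*Z ↦ 1·7·0·4 = 0
  -3*X*Z**2 ↦ -3·7·1·16 = -336
  Y**3 ↦ 1·1·0·1 = 0
  -2*Y**2*Z ↦ -2·1·0·4 = 0
  -2*Y*Z**2 ↦ -2·1·0·16 = 0
  3*Z**3 ↦ 3·1·1·64 = 192
Sum: F(7, 0, 4) = (-343) + (0) + (-392) + (0) + (-336) + (0) + (0) + (0) + (192) = -879.
Reducing mod 11: -879 ≡ 1 (mod 11).
Since F(a, b, c) ≡ 1 ≠ 0 (mod 11), P does NOT lie on the curve.


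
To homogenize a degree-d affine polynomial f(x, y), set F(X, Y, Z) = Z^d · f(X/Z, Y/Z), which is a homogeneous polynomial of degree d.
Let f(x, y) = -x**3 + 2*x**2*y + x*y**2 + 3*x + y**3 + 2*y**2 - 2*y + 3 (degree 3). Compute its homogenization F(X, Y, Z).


F(X, Y, Z) = -X**3 + 2*X**2*Y + X*Y**2 + 3*X*Z**2 + Y**3 + 2*Y**2*Z - 2*Y*Z**2 + 3*Z**3

deg(f) = 3.
Substitute x = X/Z, y = Y/Z into f, then multiply by Z^3.
  monomial -1·x^3·y^0 ↦ -1·X^3·Y^0·Z^0.
  monomial 2·x^2·y^1 ↦ 2·X^2·Y^1·Z^0.
  monomial 1·x^1·y^2 ↦ 1·X^1·Y^2·Z^0.
  monomial 3·x^1·y^0 ↦ 3·X^1·Y^0·Z^2.
  monomial 1·x^0·y^3 ↦ 1·X^0·Y^3·Z^0.
  monomial 2·x^0·y^2 ↦ 2·X^0·Y^2·Z^1.
  monomial -2·x^0·y^1 ↦ -2·X^0·Y^1·Z^2.
  monomial 3·x^0·y^0 ↦ 3·X^0·Y^0·Z^3.
Collecting: F(X, Y, Z) = -X**3 + 2*X**2*Y + X*Y**2 + 3*X*Z**2 + Y**3 + 2*Y**2*Z - 2*Y*Z**2 + 3*Z**3.


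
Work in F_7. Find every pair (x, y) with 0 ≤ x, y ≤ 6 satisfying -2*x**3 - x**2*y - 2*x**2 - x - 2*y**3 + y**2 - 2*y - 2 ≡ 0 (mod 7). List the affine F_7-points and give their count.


Affine F_7-points: {(1, 0), (2, 0), (2, 1), (2, 3), (3, 0), (3, 5), (3, 6), (4, 4)}; count = 8.

For each of the 49 pairs (x, y) ∈ F_7², evaluate f(x, y) mod 7. Record the zeros.
  x = 0: [0↦5, 1↦2, 2↦3, 3↦3, 4↦4, 5↦1, 6↦3]  zeros at y ∈ ∅
  x = 1: [0↦0, 1↦3, 2↦3, 3↦2, 4↦2, 5↦5, 6↦6]  zeros at y ∈ {0}
  x = 2: [0↦0, 1↦0, 2↦4, 3↦0, 4↦4, 5↦4, 6↦2]  zeros at y ∈ {0, 1, 3}
  x = 3: [0↦0, 1↦2, 2↦1, 3↦6, 4↦5, 5↦0, 6↦0]  zeros at y ∈ {0, 5, 6}
  x = 4: [0↦2, 1↦4, 2↦3, 3↦1, 4↦0, 5↦2, 6↦2]  zeros at y ∈ {4}
  x = 5: [0↦1, 1↦1, 2↦5, 3↦1, 4↦5, 5↦5, 6↦3]  zeros at y ∈ ∅
  x = 6: [0↦6, 1↦2, 2↦2, 3↦1, 4↦1, 5↦4, 6↦5]  zeros at y ∈ ∅
Collecting zeros: affine points = {(1, 0), (2, 0), (2, 1), (2, 3), (3, 0), (3, 5), (3, 6), (4, 4)}.
Total count |C(F_7)_aff| = 8.


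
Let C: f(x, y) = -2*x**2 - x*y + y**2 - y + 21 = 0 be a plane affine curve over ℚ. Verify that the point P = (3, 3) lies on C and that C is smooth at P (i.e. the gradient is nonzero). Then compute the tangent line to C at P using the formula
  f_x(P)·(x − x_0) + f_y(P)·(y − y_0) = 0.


Tangent line at P: -15*x + 2*y + 39 = 0.

Step 1: f(3, 3) = 0, so P lies on C.
Step 2: partial derivatives
  f_x(x, y) = -4*x - y, f_y(x, y) = -x + 2*y - 1.
  f_x(P) = -15, f_y(P) = 2 (gradient nonzero, so P is smooth).
Step 3: tangent line at P: -15·(x − 3) + 2·(y − 3) = 0.
Expanding: -15*x + 2*y + 39 = 0.


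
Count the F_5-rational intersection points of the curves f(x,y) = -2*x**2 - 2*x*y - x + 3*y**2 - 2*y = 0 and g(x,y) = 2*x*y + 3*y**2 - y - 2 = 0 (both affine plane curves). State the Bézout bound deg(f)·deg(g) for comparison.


Common zeros: {(3, 2)}; count = 1; Bézout bound = 4.

deg(f) = 2, deg(g) = 2, so Bézout bound = 4.
Scan x ∈ F_5. For each x, list the y ∈ F_5 with f(x, y) ≡ 0 and those with g(x, y) ≡ 0 (mod 5); the common zeros in that column are the intersection.
  x = 0: f ≡ 0 at y ∈ {0, 4}; g ≡ 0 at y ∈ {1}; common: ∅.
  x = 1: f ≡ 0 at y ∈ ∅; g ≡ 0 at y ∈ {4}; common: ∅.
  x = 2: f ≡ 0 at y ∈ {0, 2}; g ≡ 0 at y ∈ ∅; common: ∅.
  x = 3: f ≡ 0 at y ∈ {2, 4}; g ≡ 0 at y ∈ {2, 3}; common: {2}.
  x = 4: f ≡ 0 at y ∈ ∅; g ≡ 0 at y ∈ ∅; common: ∅.
Collecting: common zeros = {(3, 2)}, so the count is 1.
Comparison with the Bézout bound: 1 ≤ 4 = deg(f)·deg(g), as expected for curves with no common component (the affine F_5-count falls short of the bound because intersections may lie at infinity, over extension fields, or carry multiplicity).


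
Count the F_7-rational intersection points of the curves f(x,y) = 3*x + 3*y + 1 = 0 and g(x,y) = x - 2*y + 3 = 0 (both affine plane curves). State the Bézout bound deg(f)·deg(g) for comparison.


Common zeros: {(5, 4)}; count = 1; Bézout bound = 1.

deg(f) = 1, deg(g) = 1, so Bézout bound = 1.
Scan x ∈ F_7. For each x, list the y ∈ F_7 with f(x, y) ≡ 0 and those with g(x, y) ≡ 0 (mod 7); the common zeros in that column are the intersection.
  x = 0: f ≡ 0 at y ∈ {2}; g ≡ 0 at y ∈ {5}; common: ∅.
  x = 1: f ≡ 0 at y ∈ {1}; g ≡ 0 at y ∈ {2}; common: ∅.
  x = 2: f ≡ 0 at y ∈ {0}; g ≡ 0 at y ∈ {6}; common: ∅.
  x = 3: f ≡ 0 at y ∈ {6}; g ≡ 0 at y ∈ {3}; common: ∅.
  x = 4: f ≡ 0 at y ∈ {5}; g ≡ 0 at y ∈ {0}; common: ∅.
  x = 5: f ≡ 0 at y ∈ {4}; g ≡ 0 at y ∈ {4}; common: {4}.
  x = 6: f ≡ 0 at y ∈ {3}; g ≡ 0 at y ∈ {1}; common: ∅.
Collecting: common zeros = {(5, 4)}, so the count is 1.
Comparison with the Bézout bound: 1 ≤ 1 = deg(f)·deg(g), as expected for curves with no common component (the bound is attained).


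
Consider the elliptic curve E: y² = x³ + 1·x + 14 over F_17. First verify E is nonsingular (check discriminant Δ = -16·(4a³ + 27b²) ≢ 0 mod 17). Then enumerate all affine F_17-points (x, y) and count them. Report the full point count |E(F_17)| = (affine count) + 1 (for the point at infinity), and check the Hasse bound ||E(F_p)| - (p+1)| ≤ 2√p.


Affine points = {(1, 4), (1, 13), (5, 5), (5, 12), (6, 7), (6, 10), (9, 2), (9, 15), (10, 2), (10, 15), (11, 8), (11, 9), (14, 1), (14, 16), (15, 2), (15, 15)}; affine count = 16; |E(F_17)| = 17.

Discriminant check: Δ ∝ 4a³ + 27b² = 4·1³ + 27·14² = 4·1 + 27·196 ≡ 9 (mod 17). Nonzero ⇒ E is nonsingular.
For each x ∈ F_17, compute rhs = x³ + 1·x + 14 mod 17, then count y ∈ F_17 with y² ≡ rhs.
  x = 0: rhs = 14, matching y values: none (0 points).
  x = 1: rhs = 16, matching y values: 4, 13 (2 points).
  x = 2: rhs = 7, matching y values: none (0 points).
  x = 3: rhs = 10, matching y values: none (0 points).
  x = 4: rhs = 14, matching y values: none (0 points).
  x = 5: rhs = 8, matching y values: 5, 12 (2 points).
  x = 6: rhs = 15, matching y values: 7, 10 (2 points).
  x = 7: rhs = 7, matching y values: none (0 points).
  x = 8: rhs = 7, matching y values: none (0 points).
  x = 9: rhs = 4, matching y values: 2, 15 (2 points).
  x = 10: rhs = 4, matching y values: 2, 15 (2 points).
  x = 11: rhs = 13, matching y values: 8, 9 (2 points).
  x = 12: rhs = 3, matching y values: none (0 points).
  x = 13: rhs = 14, matching y values: none (0 points).
  x = 14: rhs = 1, matching y values: 1, 16 (2 points).
  x = 15: rhs = 4, matching y values: 2, 15 (2 points).
  x = 16: rhs = 12, matching y values: none (0 points).
Total affine count: 16.
Full point count |E(F_17)| = 16 + 1 = 17.
Hasse bound: |17 − (17+1)| = |-1| = 1 ≤ 2√17 ≈ 8.2462 ✓.


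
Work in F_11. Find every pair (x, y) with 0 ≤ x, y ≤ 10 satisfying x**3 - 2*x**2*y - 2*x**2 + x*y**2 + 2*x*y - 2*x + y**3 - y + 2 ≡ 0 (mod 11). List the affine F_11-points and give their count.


Affine F_11-points: {(0, 8), (1, 1), (1, 10), (3, 8), (4, 2), (4, 8), (6, 2), (7, 2), (8, 4), (9, 5), (9, 9), (9, 10)}; count = 12.

For each of the 121 pairs (x, y) ∈ F_11², evaluate f(x, y) mod 11. Record the zeros.
  x = 0: [0↦2, 1↦2, 2↦8, 3↦4, 4↦7, 5↦1, 6↦3, 7↦8, 8↦0, 9↦7, 10↦2]  zeros at y ∈ {8}
  x = 1: [0↦10, 1↦0, 2↦9, 3↦10, 4↦9, 5↦1, 6↦3, 7↦10, 8↦6, 9↦8, 10↦0]  zeros at y ∈ {1, 10}
  x = 2: [0↦9, 1↦7, 2↦4, 3↦6, 4↦8, 5↦5, 6↦3, 7↦8, 8↦4, 9↦8, 10↦4]  zeros at y ∈ ∅
  x = 3: [0↦5, 1↦7, 2↦10, 3↦9, 4↦10, 5↦8, 6↦9, 7↦8, 8↦0, 9↦2, 10↦9]  zeros at y ∈ {8}
  x = 4: [0↦4, 1↦6, 2↦0, 3↦3, 4↦10, 5↦5, 6↦5, 7↦5, 8↦0, 9↦7, 10↦10]  zeros at y ∈ {2, 8}
  x = 5: [0↦1, 1↦10, 2↦2, 3↦5, 4↦3, 5↦2, 6↦8, 7↦5, 8↦10, 9↦7, 10↦2]  zeros at y ∈ ∅
  x = 6: [0↦2, 1↦3, 2↦0, 3↦10, 4↦6, 5↦5, 6↦2, 7↦3, 8↦3, 9↦8, 10↦2]  zeros at y ∈ {2}
  x = 7: [0↦2, 1↦2, 2↦0, 3↦2, 4↦3, 5↦9, 6↦4, 7↦5, 8↦7, 9↦5, 10↦5]  zeros at y ∈ {2}
  x = 8: [0↦7, 1↦2, 2↦8, 3↦9, 4↦0, 5↦9, 6↦9, 7↦6, 8↦6, 9↦4, 10↦6]  zeros at y ∈ {4}
  x = 9: [0↦1, 1↦9, 2↦8, 3↦4, 4↦3, 5↦0, 6↦1, 7↦1, 8↦6, 9↦0, 10↦0]  zeros at y ∈ {5, 9, 10}
  x = 10: [0↦1, 1↦7, 2↦6, 3↦4, 4↦7, 5↦10, 6↦8, 7↦7, 8↦2, 9↦10, 10↦4]  zeros at y ∈ ∅
Collecting zeros: affine points = {(0, 8), (1, 1), (1, 10), (3, 8), (4, 2), (4, 8), (6, 2), (7, 2), (8, 4), (9, 5), (9, 9), (9, 10)}.
Total count |C(F_11)_aff| = 12.


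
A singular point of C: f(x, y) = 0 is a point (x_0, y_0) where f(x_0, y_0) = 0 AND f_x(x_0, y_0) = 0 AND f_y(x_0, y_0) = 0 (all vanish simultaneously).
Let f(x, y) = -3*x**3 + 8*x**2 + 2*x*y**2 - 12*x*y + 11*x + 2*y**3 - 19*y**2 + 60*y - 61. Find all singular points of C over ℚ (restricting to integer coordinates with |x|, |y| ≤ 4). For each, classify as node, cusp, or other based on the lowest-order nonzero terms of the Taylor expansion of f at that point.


Singular points: {(1, 3)}; classification: node.

Compute partial derivatives:
  f_x = -9*x**2 + 16*x + 2*y**2 - 12*y + 11.
  f_y = 4*x*y - 12*x + 6*y**2 - 38*y + 60.
Scan x_0 ∈ {−4, ..., 4}. For each x_0, f_y(x_0, y) is a polynomial in y; find its integer roots y ∈ {−4, ..., 4}, then test f_x and f at those candidates.
  x = -4: f_y(-4, y) = 6*y**2 - 54*y + 108; vanishes at y ∈ {3}. (-4, 3): f_x = -215 ≠ 0.
  x = -3: f_y(-3, y) = 6*y**2 - 50*y + 96; vanishes at y ∈ {3}. (-3, 3): f_x = -136 ≠ 0.
  x = -2: f_y(-2, y) = 6*y**2 - 46*y + 84; vanishes at y ∈ {3}. (-2, 3): f_x = -75 ≠ 0.
  x = -1: f_y(-1, y) = 6*y**2 - 42*y + 72; vanishes at y ∈ {3, 4}. (-1, 3): f_x = -32 ≠ 0; (-1, 4): f_x = -30 ≠ 0.
  x = 0: f_y(0, y) = 6*y**2 - 38*y + 60; vanishes at y ∈ {3}. (0, 3): f_x = -7 ≠ 0.
  x = 1: f_y(1, y) = 6*y**2 - 34*y + 48; vanishes at y ∈ {3}. (1, 3): f_x = 0, f = 0 — SINGULAR.
  x = 2: f_y(2, y) = 6*y**2 - 30*y + 36; vanishes at y ∈ {2, 3}. (2, 2): f_x = -9 ≠ 0; (2, 3): f_x = -11 ≠ 0.
  x = 3: f_y(3, y) = 6*y**2 - 26*y + 24; vanishes at y ∈ {3}. (3, 3): f_x = -40 ≠ 0.
  x = 4: f_y(4, y) = 6*y**2 - 22*y + 12; vanishes at y ∈ {3}. (4, 3): f_x = -87 ≠ 0.
Only singular point on the grid: (1, 3).
Classify: substitute x = 1 + u, y = 3 + v and expand: f = -3*u**3 - u**2 + 2*u*v**2 + 2*v**3 + v**2.
No constant or linear terms (consistent with a singular point). Quadratic part: -u**2 + v**2. Cubic part: -3*u**3 + 2*u*v**2 + 2*v**3.
The quadratic part v**2 - u**2 = (v − u)(v + u) splits into two distinct linear factors, so there are two distinct tangent lines y − 3 = ±(x − 1) — this is a node (ordinary double point).
Classification: node.


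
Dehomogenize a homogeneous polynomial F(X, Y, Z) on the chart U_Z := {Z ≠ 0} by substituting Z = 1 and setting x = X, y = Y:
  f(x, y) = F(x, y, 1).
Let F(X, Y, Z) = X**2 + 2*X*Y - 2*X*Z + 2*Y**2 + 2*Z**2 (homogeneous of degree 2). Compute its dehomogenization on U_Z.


f(x, y) = x**2 + 2*x*y - 2*x + 2*y**2 + 2

On U_Z we set Z = 1. Each monomial c·X^i·Y^j·Z^k in F becomes c·x^i·y^j·1^k = c·x^i·y^j.
Substituting Z = 1: F(X, Y, 1) = x**2 + 2*x*y - 2*x + 2*y**2 + 2.
Note: deg(f) ≤ deg(F) = 2; strict inequality happens when F is divisible by Z (lost terms).


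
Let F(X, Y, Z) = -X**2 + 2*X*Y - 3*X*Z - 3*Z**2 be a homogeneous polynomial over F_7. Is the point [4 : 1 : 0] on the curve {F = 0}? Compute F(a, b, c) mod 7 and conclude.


F(4,1,0) ≡ 6 (mod 7); P is NOT on the curve.

Evaluate F(4, 1, 0) term-by-term (mod 7).
  -X**2 ↦ -1·16·1·1 = -16
  2*X*Y ↦ 2·4·1·1 = 8
  -3*X*Z ↦ -3·4·1·0 = 0
  -3*Z**2 ↦ -3·1·1·0 = 0
Sum: F(4, 1, 0) = (-16) + (8) + (0) + (0) = -8.
Reducing mod 7: -8 ≡ 6 (mod 7).
Since F(a, b, c) ≡ 6 ≠ 0 (mod 7), P does NOT lie on the curve.


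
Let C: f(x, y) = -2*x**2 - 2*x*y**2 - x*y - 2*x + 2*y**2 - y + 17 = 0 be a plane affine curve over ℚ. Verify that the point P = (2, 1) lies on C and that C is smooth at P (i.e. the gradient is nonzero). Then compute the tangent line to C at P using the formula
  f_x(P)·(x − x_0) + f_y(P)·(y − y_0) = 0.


Tangent line at P: -13*x - 7*y + 33 = 0.

Step 1: f(2, 1) = 0, so P lies on C.
Step 2: partial derivatives
  f_x(x, y) = -4*x - 2*y**2 - y - 2, f_y(x, y) = -4*x*y - x + 4*y - 1.
  f_x(P) = -13, f_y(P) = -7 (gradient nonzero, so P is smooth).
Step 3: tangent line at P: -13·(x − 2) + -7·(y − 1) = 0.
Expanding: -13*x - 7*y + 33 = 0.


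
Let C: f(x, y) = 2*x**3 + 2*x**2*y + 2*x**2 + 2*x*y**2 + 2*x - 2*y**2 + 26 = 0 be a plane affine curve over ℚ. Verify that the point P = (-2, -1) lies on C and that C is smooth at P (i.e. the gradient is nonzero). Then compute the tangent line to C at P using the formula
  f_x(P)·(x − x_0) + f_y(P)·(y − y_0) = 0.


Tangent line at P: 28*x + 20*y + 76 = 0.

Step 1: f(-2, -1) = 0, so P lies on C.
Step 2: partial derivatives
  f_x(x, y) = 6*x**2 + 4*x*y + 4*x + 2*y**2 + 2, f_y(x, y) = 2*x**2 + 4*x*y - 4*y.
  f_x(P) = 28, f_y(P) = 20 (gradient nonzero, so P is smooth).
Step 3: tangent line at P: 28·(x − -2) + 20·(y − -1) = 0.
Expanding: 28*x + 20*y + 76 = 0.


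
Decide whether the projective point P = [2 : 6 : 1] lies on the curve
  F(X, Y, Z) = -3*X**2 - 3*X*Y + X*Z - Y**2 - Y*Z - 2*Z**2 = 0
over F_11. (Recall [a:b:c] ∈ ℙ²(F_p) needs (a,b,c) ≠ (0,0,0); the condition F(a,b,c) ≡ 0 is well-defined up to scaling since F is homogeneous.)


F(2,6,1) ≡ 9 (mod 11); P is NOT on the curve.

Evaluate F(2, 6, 1) term-by-term (mod 11).
  -3*X**2 ↦ -3·4·1·1 = -12
  -3*X*Y ↦ -3·2·6·1 = -36
  X*Z ↦ 1·2·1·1 = 2
  -Y**2 ↦ -1·1·36·1 = -36
  -Y*Z ↦ -1·1·6·1 = -6
  -2*Z**2 ↦ -2·1·1·1 = -2
Sum: F(2, 6, 1) = (-12) + (-36) + (2) + (-36) + (-6) + (-2) = -90.
Reducing mod 11: -90 ≡ 9 (mod 11).
Since F(a, b, c) ≡ 9 ≠ 0 (mod 11), P does NOT lie on the curve.


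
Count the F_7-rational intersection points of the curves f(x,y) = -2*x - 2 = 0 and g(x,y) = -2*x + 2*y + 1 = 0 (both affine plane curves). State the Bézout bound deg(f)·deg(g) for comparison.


Common zeros: {(6, 2)}; count = 1; Bézout bound = 1.

deg(f) = 1, deg(g) = 1, so Bézout bound = 1.
Scan x ∈ F_7. For each x, list the y ∈ F_7 with f(x, y) ≡ 0 and those with g(x, y) ≡ 0 (mod 7); the common zeros in that column are the intersection.
  x = 0: f ≡ 0 at y ∈ ∅; g ≡ 0 at y ∈ {3}; common: ∅.
  x = 1: f ≡ 0 at y ∈ ∅; g ≡ 0 at y ∈ {4}; common: ∅.
  x = 2: f ≡ 0 at y ∈ ∅; g ≡ 0 at y ∈ {5}; common: ∅.
  x = 3: f ≡ 0 at y ∈ ∅; g ≡ 0 at y ∈ {6}; common: ∅.
  x = 4: f ≡ 0 at y ∈ ∅; g ≡ 0 at y ∈ {0}; common: ∅.
  x = 5: f ≡ 0 at y ∈ ∅; g ≡ 0 at y ∈ {1}; common: ∅.
  x = 6: f ≡ 0 at y ∈ {0, 1, 2, 3, 4, 5, 6}; g ≡ 0 at y ∈ {2}; common: {2}.
Collecting: common zeros = {(6, 2)}, so the count is 1.
Comparison with the Bézout bound: 1 ≤ 1 = deg(f)·deg(g), as expected for curves with no common component (the bound is attained).


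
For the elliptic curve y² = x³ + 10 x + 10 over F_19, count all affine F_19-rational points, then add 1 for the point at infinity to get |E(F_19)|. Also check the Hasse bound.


Affine points = {(2, 0), (4, 0), (6, 1), (6, 18), (7, 9), (7, 10), (11, 8), (11, 11), (13, 0), (14, 5), (14, 14), (15, 1), (15, 18), (17, 1), (17, 18)}; affine count = 15; |E(F_19)| = 16.

Discriminant check: Δ ∝ 4a³ + 27b² = 4·10³ + 27·10² = 4·1000 + 27·100 ≡ 12 (mod 19). Nonzero ⇒ E is nonsingular.
For each x ∈ F_19, compute rhs = x³ + 10·x + 10 mod 19, then count y ∈ F_19 with y² ≡ rhs.
  x = 0: rhs = 10, matching y values: none (0 points).
  x = 1: rhs = 2, matching y values: none (0 points).
  x = 2: rhs = 0, matching y values: 0 (1 points).
  x = 3: rhs = 10, matching y values: none (0 points).
  x = 4: rhs = 0, matching y values: 0 (1 points).
  x = 5: rhs = 14, matching y values: none (0 points).
  x = 6: rhs = 1, matching y values: 1, 18 (2 points).
  x = 7: rhs = 5, matching y values: 9, 10 (2 points).
  x = 8: rhs = 13, matching y values: none (0 points).
  x = 9: rhs = 12, matching y values: none (0 points).
  x = 10: rhs = 8, matching y values: none (0 points).
  x = 11: rhs = 7, matching y values: 8, 11 (2 points).
  x = 12: rhs = 15, matching y values: none (0 points).
  x = 13: rhs = 0, matching y values: 0 (1 points).
  x = 14: rhs = 6, matching y values: 5, 14 (2 points).
  x = 15: rhs = 1, matching y values: 1, 18 (2 points).
  x = 16: rhs = 10, matching y values: none (0 points).
  x = 17: rhs = 1, matching y values: 1, 18 (2 points).
  x = 18: rhs = 18, matching y values: none (0 points).
Total affine count: 15.
Full point count |E(F_19)| = 15 + 1 = 16.
Hasse bound: |16 − (19+1)| = |-4| = 4 ≤ 2√19 ≈ 8.7178 ✓.


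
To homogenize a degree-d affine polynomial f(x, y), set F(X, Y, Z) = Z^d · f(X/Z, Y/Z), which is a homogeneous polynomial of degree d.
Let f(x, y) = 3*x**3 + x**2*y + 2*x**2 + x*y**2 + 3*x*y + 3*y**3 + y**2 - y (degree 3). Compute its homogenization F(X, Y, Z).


F(X, Y, Z) = 3*X**3 + X**2*Y + 2*X**2*Z + X*Y**2 + 3*X*Y*Z + 3*Y**3 + Y**2*Z - Y*Z**2

deg(f) = 3.
Substitute x = X/Z, y = Y/Z into f, then multiply by Z^3.
  monomial 3·x^3·y^0 ↦ 3·X^3·Y^0·Z^0.
  monomial 1·x^2·y^1 ↦ 1·X^2·Y^1·Z^0.
  monomial 2·x^2·y^0 ↦ 2·X^2·Y^0·Z^1.
  monomial 1·x^1·y^2 ↦ 1·X^1·Y^2·Z^0.
  monomial 3·x^1·y^1 ↦ 3·X^1·Y^1·Z^1.
  monomial 3·x^0·y^3 ↦ 3·X^0·Y^3·Z^0.
  monomial 1·x^0·y^2 ↦ 1·X^0·Y^2·Z^1.
  monomial -1·x^0·y^1 ↦ -1·X^0·Y^1·Z^2.
Collecting: F(X, Y, Z) = 3*X**3 + X**2*Y + 2*X**2*Z + X*Y**2 + 3*X*Y*Z + 3*Y**3 + Y**2*Z - Y*Z**2.


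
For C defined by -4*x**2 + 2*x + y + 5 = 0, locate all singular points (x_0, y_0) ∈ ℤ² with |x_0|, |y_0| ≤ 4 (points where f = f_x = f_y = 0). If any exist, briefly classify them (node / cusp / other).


No singular points in the scanned grid; C is smooth there.

Compute partial derivatives:
  f_x = 2 - 8*x.
  f_y = 1.
f_y = 1 is a nonzero constant, so f_y never vanishes: no point (x, y) can satisfy f = f_x = f_y = 0. In particular no (x, y) ∈ {−4, ..., 4}² is singular; the curve is smooth.


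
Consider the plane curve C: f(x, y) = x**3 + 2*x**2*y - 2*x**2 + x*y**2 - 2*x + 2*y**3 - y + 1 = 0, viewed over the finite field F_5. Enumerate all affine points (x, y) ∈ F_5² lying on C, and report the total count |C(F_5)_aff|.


Affine F_5-points: {(0, 2), (0, 4), (1, 2), (2, 2), (2, 3), (2, 4), (4, 0)}; count = 7.

For each of the 25 pairs (x, y) ∈ F_5², evaluate f(x, y) mod 5. Record the zeros.
  x = 0: [0↦1, 1↦2, 2↦0, 3↦2, 4↦0]  zeros at y ∈ {2, 4}
  x = 1: [0↦3, 1↦2, 2↦0, 3↦4, 4↦1]  zeros at y ∈ {2}
  x = 2: [0↦2, 1↦3, 2↦0, 3↦0, 4↦0]  zeros at y ∈ {2, 3, 4}
  x = 3: [0↦4, 1↦1, 2↦1, 3↦1, 4↦3]  zeros at y ∈ ∅
  x = 4: [0↦0, 1↦2, 2↦4, 3↦3, 4↦1]  zeros at y ∈ {0}
Collecting zeros: affine points = {(0, 2), (0, 4), (1, 2), (2, 2), (2, 3), (2, 4), (4, 0)}.
Total count |C(F_5)_aff| = 7.


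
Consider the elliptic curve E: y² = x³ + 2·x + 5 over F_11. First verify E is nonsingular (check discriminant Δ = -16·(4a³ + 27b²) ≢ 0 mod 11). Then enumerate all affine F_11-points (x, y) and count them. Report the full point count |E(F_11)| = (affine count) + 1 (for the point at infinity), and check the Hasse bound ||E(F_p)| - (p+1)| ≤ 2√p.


Affine points = {(0, 4), (0, 7), (3, 4), (3, 7), (4, 0), (8, 4), (8, 7), (9, 2), (9, 9)}; affine count = 9; |E(F_11)| = 10.

Discriminant check: Δ ∝ 4a³ + 27b² = 4·2³ + 27·5² = 4·8 + 27·25 ≡ 3 (mod 11). Nonzero ⇒ E is nonsingular.
For each x ∈ F_11, compute rhs = x³ + 2·x + 5 mod 11, then count y ∈ F_11 with y² ≡ rhs.
  x = 0: rhs = 5, matching y values: 4, 7 (2 points).
  x = 1: rhs = 8, matching y values: none (0 points).
  x = 2: rhs = 6, matching y values: none (0 points).
  x = 3: rhs = 5, matching y values: 4, 7 (2 points).
  x = 4: rhs = 0, matching y values: 0 (1 points).
  x = 5: rhs = 8, matching y values: none (0 points).
  x = 6: rhs = 2, matching y values: none (0 points).
  x = 7: rhs = 10, matching y values: none (0 points).
  x = 8: rhs = 5, matching y values: 4, 7 (2 points).
  x = 9: rhs = 4, matching y values: 2, 9 (2 points).
  x = 10: rhs = 2, matching y values: none (0 points).
Total affine count: 9.
Full point count |E(F_11)| = 9 + 1 = 10.
Hasse bound: |10 − (11+1)| = |-2| = 2 ≤ 2√11 ≈ 6.6332 ✓.


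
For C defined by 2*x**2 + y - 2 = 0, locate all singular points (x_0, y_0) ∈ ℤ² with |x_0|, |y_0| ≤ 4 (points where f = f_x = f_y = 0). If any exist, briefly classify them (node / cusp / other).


No singular points in the scanned grid; C is smooth there.

Compute partial derivatives:
  f_x = 4*x.
  f_y = 1.
f_y = 1 is a nonzero constant, so f_y never vanishes: no point (x, y) can satisfy f = f_x = f_y = 0. In particular no (x, y) ∈ {−4, ..., 4}² is singular; the curve is smooth.


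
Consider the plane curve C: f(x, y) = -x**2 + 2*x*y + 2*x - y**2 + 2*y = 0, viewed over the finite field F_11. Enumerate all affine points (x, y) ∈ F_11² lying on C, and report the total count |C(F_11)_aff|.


Affine F_11-points: {(0, 0), (0, 2), (1, 6), (1, 9), (2, 0), (2, 6), (6, 1), (6, 2), (8, 9), (9, 1), (9, 8)}; count = 11.

For each of the 121 pairs (x, y) ∈ F_11², evaluate f(x, y) mod 11. Record the zeros.
  x = 0: [0↦0, 1↦1, 2↦0, 3↦8, 4↦3, 5↦7, 6↦9, 7↦9, 8↦7, 9↦3, 10↦8]  zeros at y ∈ {0, 2}
  x = 1: [0↦1, 1↦4, 2↦5, 3↦4, 4↦1, 5↦7, 6↦0, 7↦2, 8↦2, 9↦0, 10↦7]  zeros at y ∈ {6, 9}
  x = 2: [0↦0, 1↦5, 2↦8, 3↦9, 4↦8, 5↦5, 6↦0, 7↦4, 8↦6, 9↦6, 10↦4]  zeros at y ∈ {0, 6}
  x = 3: [0↦8, 1↦4, 2↦9, 3↦1, 4↦2, 5↦1, 6↦9, 7↦4, 8↦8, 9↦10, 10↦10]  zeros at y ∈ ∅
  x = 4: [0↦3, 1↦1, 2↦8, 3↦2, 4↦5, 5↦6, 6↦5, 7↦2, 8↦8, 9↦1, 10↦3]  zeros at y ∈ ∅
  x = 5: [0↦7, 1↦7, 2↦5, 3↦1, 4↦6, 5↦9, 6↦10, 7↦9, 8↦6, 9↦1, 10↦5]  zeros at y ∈ ∅
  x = 6: [0↦9, 1↦0, 2↦0, 3↦9, 4↦5, 5↦10, 6↦2, 7↦3, 8↦2, 9↦10, 10↦5]  zeros at y ∈ {1, 2}
  x = 7: [0↦9, 1↦2, 2↦4, 3↦4, 4↦2, 5↦9, 6↦3, 7↦6, 8↦7, 9↦6, 10↦3]  zeros at y ∈ ∅
  x = 8: [0↦7, 1↦2, 2↦6, 3↦8, 4↦8, 5↦6, 6↦2, 7↦7, 8↦10, 9↦0, 10↦10]  zeros at y ∈ {9}
  x = 9: [0↦3, 1↦0, 2↦6, 3↦10, 4↦1, 5↦1, 6↦10, 7↦6, 8↦0, 9↦3, 10↦4]  zeros at y ∈ {1, 8}
  x = 10: [0↦8, 1↦7, 2↦4, 3↦10, 4↦3, 5↦5, 6↦5, 7↦3, 8↦10, 9↦4, 10↦7]  zeros at y ∈ ∅
Collecting zeros: affine points = {(0, 0), (0, 2), (1, 6), (1, 9), (2, 0), (2, 6), (6, 1), (6, 2), (8, 9), (9, 1), (9, 8)}.
Total count |C(F_11)_aff| = 11.


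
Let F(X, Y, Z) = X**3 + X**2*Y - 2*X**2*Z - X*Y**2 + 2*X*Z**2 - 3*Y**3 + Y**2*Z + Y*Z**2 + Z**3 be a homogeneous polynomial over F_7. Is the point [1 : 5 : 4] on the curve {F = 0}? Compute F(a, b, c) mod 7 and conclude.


F(1,5,4) ≡ 0 (mod 7); P is on the curve.

Evaluate F(1, 5, 4) term-by-term (mod 7).
  X**3 ↦ 1·1·1·1 = 1
  X**2*Y ↦ 1·1·5·1 = 5
  -2*X**2*Z ↦ -2·1·1·4 = -8
  -X*Y**2 ↦ -1·1·25·1 = -25
  2*X*Z**2 ↦ 2·1·1·16 = 32
  -3*Y**3 ↦ -3·1·125·1 = -375
  Y**2*Z ↦ 1·1·25·4 = 100
  Y*Z**2 ↦ 1·1·5·16 = 80
  Z**3 ↦ 1·1·1·64 = 64
Sum: F(1, 5, 4) = (1) + (5) + (-8) + (-25) + (32) + (-375) + (100) + (80) + (64) = -126.
Reducing mod 7: -126 ≡ 0 (mod 7).
Since F(a, b, c) ≡ 0 (mod 7), P lies on the curve.


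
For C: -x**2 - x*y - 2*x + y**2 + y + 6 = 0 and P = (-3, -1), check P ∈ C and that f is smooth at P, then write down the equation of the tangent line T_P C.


Tangent line at P: 5*x + 2*y + 17 = 0.

Step 1: f(-3, -1) = 0, so P lies on C.
Step 2: partial derivatives
  f_x(x, y) = -2*x - y - 2, f_y(x, y) = -x + 2*y + 1.
  f_x(P) = 5, f_y(P) = 2 (gradient nonzero, so P is smooth).
Step 3: tangent line at P: 5·(x − -3) + 2·(y − -1) = 0.
Expanding: 5*x + 2*y + 17 = 0.


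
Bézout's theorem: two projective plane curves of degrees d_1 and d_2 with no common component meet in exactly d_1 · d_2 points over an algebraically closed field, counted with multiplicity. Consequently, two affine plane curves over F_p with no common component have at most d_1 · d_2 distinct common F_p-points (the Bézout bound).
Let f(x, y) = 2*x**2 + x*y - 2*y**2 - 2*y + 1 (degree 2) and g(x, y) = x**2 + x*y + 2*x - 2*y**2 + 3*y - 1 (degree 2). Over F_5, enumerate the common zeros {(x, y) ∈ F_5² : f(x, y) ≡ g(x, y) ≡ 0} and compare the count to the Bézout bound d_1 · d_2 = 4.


Common zeros: ∅; count = 0; Bézout bound = 4.

deg(f) = 2, deg(g) = 2, so Bézout bound = 4.
Scan x ∈ F_5. For each x, list the y ∈ F_5 with f(x, y) ≡ 0 and those with g(x, y) ≡ 0 (mod 5); the common zeros in that column are the intersection.
  x = 0: f ≡ 0 at y ∈ ∅; g ≡ 0 at y ∈ {1, 3}; common: ∅.
  x = 1: f ≡ 0 at y ∈ {1}; g ≡ 0 at y ∈ ∅; common: ∅.
  x = 2: f ≡ 0 at y ∈ ∅; g ≡ 0 at y ∈ {1, 4}; common: ∅.
  x = 3: f ≡ 0 at y ∈ ∅; g ≡ 0 at y ∈ ∅; common: ∅.
  x = 4: f ≡ 0 at y ∈ ∅; g ≡ 0 at y ∈ ∅; common: ∅.
Collecting: common zeros = ∅, so the count is 0.
Comparison with the Bézout bound: 0 ≤ 4 = deg(f)·deg(g), as expected for curves with no common component (the affine F_5-count falls short of the bound because intersections may lie at infinity, over extension fields, or carry multiplicity).


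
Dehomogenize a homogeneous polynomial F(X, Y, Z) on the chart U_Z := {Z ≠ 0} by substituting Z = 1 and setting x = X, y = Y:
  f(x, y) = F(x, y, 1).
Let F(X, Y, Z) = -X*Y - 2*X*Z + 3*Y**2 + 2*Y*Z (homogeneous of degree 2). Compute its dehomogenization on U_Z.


f(x, y) = -x*y - 2*x + 3*y**2 + 2*y

On U_Z we set Z = 1. Each monomial c·X^i·Y^j·Z^k in F becomes c·x^i·y^j·1^k = c·x^i·y^j.
Substituting Z = 1: F(X, Y, 1) = -x*y - 2*x + 3*y**2 + 2*y.
Note: deg(f) ≤ deg(F) = 2; strict inequality happens when F is divisible by Z (lost terms).


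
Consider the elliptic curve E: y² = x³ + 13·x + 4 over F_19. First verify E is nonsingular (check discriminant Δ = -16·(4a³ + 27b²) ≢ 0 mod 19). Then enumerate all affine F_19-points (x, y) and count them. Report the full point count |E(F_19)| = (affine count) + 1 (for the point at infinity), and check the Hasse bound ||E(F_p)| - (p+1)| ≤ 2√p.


Affine points = {(0, 2), (0, 17), (2, 0), (4, 5), (4, 14), (5, 2), (5, 17), (7, 1), (7, 18), (12, 8), (12, 11), (14, 2), (14, 17), (18, 3), (18, 16)}; affine count = 15; |E(F_19)| = 16.

Discriminant check: Δ ∝ 4a³ + 27b² = 4·13³ + 27·4² = 4·2197 + 27·16 ≡ 5 (mod 19). Nonzero ⇒ E is nonsingular.
For each x ∈ F_19, compute rhs = x³ + 13·x + 4 mod 19, then count y ∈ F_19 with y² ≡ rhs.
  x = 0: rhs = 4, matching y values: 2, 17 (2 points).
  x = 1: rhs = 18, matching y values: none (0 points).
  x = 2: rhs = 0, matching y values: 0 (1 points).
  x = 3: rhs = 13, matching y values: none (0 points).
  x = 4: rhs = 6, matching y values: 5, 14 (2 points).
  x = 5: rhs = 4, matching y values: 2, 17 (2 points).
  x = 6: rhs = 13, matching y values: none (0 points).
  x = 7: rhs = 1, matching y values: 1, 18 (2 points).
  x = 8: rhs = 12, matching y values: none (0 points).
  x = 9: rhs = 14, matching y values: none (0 points).
  x = 10: rhs = 13, matching y values: none (0 points).
  x = 11: rhs = 15, matching y values: none (0 points).
  x = 12: rhs = 7, matching y values: 8, 11 (2 points).
  x = 13: rhs = 14, matching y values: none (0 points).
  x = 14: rhs = 4, matching y values: 2, 17 (2 points).
  x = 15: rhs = 2, matching y values: none (0 points).
  x = 16: rhs = 14, matching y values: none (0 points).
  x = 17: rhs = 8, matching y values: none (0 points).
  x = 18: rhs = 9, matching y values: 3, 16 (2 points).
Total affine count: 15.
Full point count |E(F_19)| = 15 + 1 = 16.
Hasse bound: |16 − (19+1)| = |-4| = 4 ≤ 2√19 ≈ 8.7178 ✓.


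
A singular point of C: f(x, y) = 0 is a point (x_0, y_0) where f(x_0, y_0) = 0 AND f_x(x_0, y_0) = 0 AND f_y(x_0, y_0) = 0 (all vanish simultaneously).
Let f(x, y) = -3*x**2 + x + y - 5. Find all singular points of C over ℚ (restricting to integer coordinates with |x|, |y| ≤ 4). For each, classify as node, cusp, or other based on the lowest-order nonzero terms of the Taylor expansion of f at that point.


No singular points in the scanned grid; C is smooth there.

Compute partial derivatives:
  f_x = 1 - 6*x.
  f_y = 1.
f_y = 1 is a nonzero constant, so f_y never vanishes: no point (x, y) can satisfy f = f_x = f_y = 0. In particular no (x, y) ∈ {−4, ..., 4}² is singular; the curve is smooth.


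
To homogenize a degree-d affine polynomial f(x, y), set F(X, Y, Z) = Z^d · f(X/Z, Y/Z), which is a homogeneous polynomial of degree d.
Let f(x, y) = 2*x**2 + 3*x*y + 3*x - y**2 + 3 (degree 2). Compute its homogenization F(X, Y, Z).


F(X, Y, Z) = 2*X**2 + 3*X*Y + 3*X*Z - Y**2 + 3*Z**2

deg(f) = 2.
Substitute x = X/Z, y = Y/Z into f, then multiply by Z^2.
  monomial 2·x^2·y^0 ↦ 2·X^2·Y^0·Z^0.
  monomial 3·x^1·y^1 ↦ 3·X^1·Y^1·Z^0.
  monomial 3·x^1·y^0 ↦ 3·X^1·Y^0·Z^1.
  monomial -1·x^0·y^2 ↦ -1·X^0·Y^2·Z^0.
  monomial 3·x^0·y^0 ↦ 3·X^0·Y^0·Z^2.
Collecting: F(X, Y, Z) = 2*X**2 + 3*X*Y + 3*X*Z - Y**2 + 3*Z**2.


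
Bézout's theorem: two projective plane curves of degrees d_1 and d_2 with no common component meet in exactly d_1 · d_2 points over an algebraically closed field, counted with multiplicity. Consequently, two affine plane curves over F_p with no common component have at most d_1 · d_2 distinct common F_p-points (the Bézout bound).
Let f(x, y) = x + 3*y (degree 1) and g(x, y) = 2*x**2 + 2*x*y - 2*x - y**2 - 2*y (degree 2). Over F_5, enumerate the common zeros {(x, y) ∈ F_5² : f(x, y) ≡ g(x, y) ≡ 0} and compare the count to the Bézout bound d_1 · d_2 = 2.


Common zeros: {(0, 0), (2, 1)}; count = 2; Bézout bound = 2.

deg(f) = 1, deg(g) = 2, so Bézout bound = 2.
Scan x ∈ F_5. For each x, list the y ∈ F_5 with f(x, y) ≡ 0 and those with g(x, y) ≡ 0 (mod 5); the common zeros in that column are the intersection.
  x = 0: f ≡ 0 at y ∈ {0}; g ≡ 0 at y ∈ {0, 3}; common: {0}.
  x = 1: f ≡ 0 at y ∈ {3}; g ≡ 0 at y ∈ {0}; common: ∅.
  x = 2: f ≡ 0 at y ∈ {1}; g ≡ 0 at y ∈ {1}; common: {1}.
  x = 3: f ≡ 0 at y ∈ {4}; g ≡ 0 at y ∈ {1, 3}; common: ∅.
  x = 4: f ≡ 0 at y ∈ {2}; g ≡ 0 at y ∈ ∅; common: ∅.
Collecting: common zeros = {(0, 0), (2, 1)}, so the count is 2.
Comparison with the Bézout bound: 2 ≤ 2 = deg(f)·deg(g), as expected for curves with no common component (the bound is attained).


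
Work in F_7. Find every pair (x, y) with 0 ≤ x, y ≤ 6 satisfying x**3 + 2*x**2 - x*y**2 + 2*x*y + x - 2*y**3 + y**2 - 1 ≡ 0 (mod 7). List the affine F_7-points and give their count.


Affine F_7-points: {(2, 5), (2, 6), (3, 1), (3, 2), (3, 3), (4, 3), (5, 3), (6, 4)}; count = 8.

For each of the 49 pairs (x, y) ∈ F_7², evaluate f(x, y) mod 7. Record the zeros.
  x = 0: [0↦6, 1↦5, 2↦1, 3↦3, 4↦6, 5↦5, 6↦2]  zeros at y ∈ ∅
  x = 1: [0↦3, 1↦3, 2↦5, 3↦4, 4↦2, 5↦1, 6↦3]  zeros at y ∈ ∅
  x = 2: [0↦3, 1↦4, 2↦5, 3↦1, 4↦1, 5↦0, 6↦0]  zeros at y ∈ {5, 6}
  x = 3: [0↦5, 1↦0, 2↦0, 3↦0, 4↦2, 5↦1, 6↦6]  zeros at y ∈ {1, 2, 3}
  x = 4: [0↦1, 1↦4, 2↦3, 3↦0, 4↦4, 5↦3, 6↦6]  zeros at y ∈ {3}
  x = 5: [0↦4, 1↦1, 2↦6, 3↦0, 4↦6, 5↦5, 6↦6]  zeros at y ∈ {3}
  x = 6: [0↦6, 1↦4, 2↦1, 3↦6, 4↦0, 5↦6, 6↦5]  zeros at y ∈ {4}
Collecting zeros: affine points = {(2, 5), (2, 6), (3, 1), (3, 2), (3, 3), (4, 3), (5, 3), (6, 4)}.
Total count |C(F_7)_aff| = 8.


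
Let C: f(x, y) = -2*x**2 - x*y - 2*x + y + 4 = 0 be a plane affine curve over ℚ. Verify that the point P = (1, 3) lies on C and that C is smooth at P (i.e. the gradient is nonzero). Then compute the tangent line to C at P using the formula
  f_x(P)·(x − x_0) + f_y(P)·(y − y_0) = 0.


Tangent line at P: 9 - 9*x = 0.

Step 1: f(1, 3) = 0, so P lies on C.
Step 2: partial derivatives
  f_x(x, y) = -4*x - y - 2, f_y(x, y) = 1 - x.
  f_x(P) = -9, f_y(P) = 0 (gradient nonzero, so P is smooth).
Step 3: tangent line at P: -9·(x − 1) + 0·(y − 3) = 0.
Expanding: 9 - 9*x = 0.


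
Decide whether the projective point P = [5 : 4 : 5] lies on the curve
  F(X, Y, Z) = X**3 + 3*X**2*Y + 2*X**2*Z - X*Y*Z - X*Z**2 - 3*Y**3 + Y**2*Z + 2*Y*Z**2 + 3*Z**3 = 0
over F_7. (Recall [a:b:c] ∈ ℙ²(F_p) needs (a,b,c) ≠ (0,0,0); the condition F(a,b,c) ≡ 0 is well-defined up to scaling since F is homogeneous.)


F(5,4,5) ≡ 3 (mod 7); P is NOT on the curve.

Evaluate F(5, 4, 5) term-by-term (mod 7).
  X**3 ↦ 1·125·1·1 = 125
  3*X**2*Y ↦ 3·25·4·1 = 300
  2*X**2*Z ↦ 2·25·1·5 = 250
  -X*Y*Z ↦ -1·5·4·5 = -100
  -X*Z**2 ↦ -1·5·1·25 = -125
  -3*Y**3 ↦ -3·1·64·1 = -192
  Y**2*Z ↦ 1·1·16·5 = 80
  2*Y*Z**2 ↦ 2·1·4·25 = 200
  3*Z**3 ↦ 3·1·1·125 = 375
Sum: F(5, 4, 5) = (125) + (300) + (250) + (-100) + (-125) + (-192) + (80) + (200) + (375) = 913.
Reducing mod 7: 913 ≡ 3 (mod 7).
Since F(a, b, c) ≡ 3 ≠ 0 (mod 7), P does NOT lie on the curve.


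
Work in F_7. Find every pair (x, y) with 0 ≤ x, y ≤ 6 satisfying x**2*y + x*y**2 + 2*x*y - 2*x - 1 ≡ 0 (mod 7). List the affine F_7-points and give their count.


Affine F_7-points: {(1, 2), (3, 0), (3, 2)}; count = 3.

For each of the 49 pairs (x, y) ∈ F_7², evaluate f(x, y) mod 7. Record the zeros.
  x = 0: [0↦6, 1↦6, 2↦6, 3↦6, 4↦6, 5↦6, 6↦6]  zeros at y ∈ ∅
  x = 1: [0↦4, 1↦1, 2↦0, 3↦1, 4↦4, 5↦2, 6↦2]  zeros at y ∈ {2}
  x = 2: [0↦2, 1↦5, 2↦5, 3↦2, 4↦3, 5↦1, 6↦3]  zeros at y ∈ ∅
  x = 3: [0↦0, 1↦4, 2↦0, 3↦2, 4↦3, 5↦3, 6↦2]  zeros at y ∈ {0, 2}
  x = 4: [0↦5, 1↦5, 2↦6, 3↦1, 4↦4, 5↦1, 6↦6]  zeros at y ∈ ∅
  x = 5: [0↦3, 1↦1, 2↦2, 3↦6, 4↦6, 5↦2, 6↦1]  zeros at y ∈ ∅
  x = 6: [0↦1, 1↦6, 2↦2, 3↦3, 4↦2, 5↦6, 6↦1]  zeros at y ∈ ∅
Collecting zeros: affine points = {(1, 2), (3, 0), (3, 2)}.
Total count |C(F_7)_aff| = 3.


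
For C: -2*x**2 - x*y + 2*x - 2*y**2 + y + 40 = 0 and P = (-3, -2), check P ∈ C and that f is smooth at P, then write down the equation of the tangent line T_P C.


Tangent line at P: 16*x + 12*y + 72 = 0.

Step 1: f(-3, -2) = 0, so P lies on C.
Step 2: partial derivatives
  f_x(x, y) = -4*x - y + 2, f_y(x, y) = -x - 4*y + 1.
  f_x(P) = 16, f_y(P) = 12 (gradient nonzero, so P is smooth).
Step 3: tangent line at P: 16·(x − -3) + 12·(y − -2) = 0.
Expanding: 16*x + 12*y + 72 = 0.


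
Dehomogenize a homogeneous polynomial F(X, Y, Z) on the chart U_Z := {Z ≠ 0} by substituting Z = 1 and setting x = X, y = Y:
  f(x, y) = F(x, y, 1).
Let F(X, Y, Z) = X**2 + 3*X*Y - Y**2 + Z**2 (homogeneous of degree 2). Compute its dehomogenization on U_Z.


f(x, y) = x**2 + 3*x*y - y**2 + 1

On U_Z we set Z = 1. Each monomial c·X^i·Y^j·Z^k in F becomes c·x^i·y^j·1^k = c·x^i·y^j.
Substituting Z = 1: F(X, Y, 1) = x**2 + 3*x*y - y**2 + 1.
Note: deg(f) ≤ deg(F) = 2; strict inequality happens when F is divisible by Z (lost terms).


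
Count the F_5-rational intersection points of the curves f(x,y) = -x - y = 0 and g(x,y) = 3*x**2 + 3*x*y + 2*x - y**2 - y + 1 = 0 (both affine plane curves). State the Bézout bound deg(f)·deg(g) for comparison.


Common zeros: ∅; count = 0; Bézout bound = 2.

deg(f) = 1, deg(g) = 2, so Bézout bound = 2.
Scan x ∈ F_5. For each x, list the y ∈ F_5 with f(x, y) ≡ 0 and those with g(x, y) ≡ 0 (mod 5); the common zeros in that column are the intersection.
  x = 0: f ≡ 0 at y ∈ {0}; g ≡ 0 at y ∈ {2}; common: ∅.
  x = 1: f ≡ 0 at y ∈ {4}; g ≡ 0 at y ∈ ∅; common: ∅.
  x = 2: f ≡ 0 at y ∈ {3}; g ≡ 0 at y ∈ ∅; common: ∅.
  x = 3: f ≡ 0 at y ∈ {2}; g ≡ 0 at y ∈ {4}; common: ∅.
  x = 4: f ≡ 0 at y ∈ {1}; g ≡ 0 at y ∈ {2, 4}; common: ∅.
Collecting: common zeros = ∅, so the count is 0.
Comparison with the Bézout bound: 0 ≤ 2 = deg(f)·deg(g), as expected for curves with no common component (the affine F_5-count falls short of the bound because intersections may lie at infinity, over extension fields, or carry multiplicity).


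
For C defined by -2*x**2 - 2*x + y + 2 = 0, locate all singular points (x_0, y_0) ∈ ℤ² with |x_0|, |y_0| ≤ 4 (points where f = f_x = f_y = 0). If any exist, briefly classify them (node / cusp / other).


No singular points in the scanned grid; C is smooth there.

Compute partial derivatives:
  f_x = -4*x - 2.
  f_y = 1.
f_y = 1 is a nonzero constant, so f_y never vanishes: no point (x, y) can satisfy f = f_x = f_y = 0. In particular no (x, y) ∈ {−4, ..., 4}² is singular; the curve is smooth.
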